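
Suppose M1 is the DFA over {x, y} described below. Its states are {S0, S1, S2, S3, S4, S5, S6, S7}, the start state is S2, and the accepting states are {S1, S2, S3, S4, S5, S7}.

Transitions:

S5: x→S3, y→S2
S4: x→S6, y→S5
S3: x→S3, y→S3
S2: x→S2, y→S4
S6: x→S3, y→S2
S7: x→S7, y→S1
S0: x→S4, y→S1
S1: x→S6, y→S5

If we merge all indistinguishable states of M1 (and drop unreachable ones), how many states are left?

5

Reachable states from the start: {S2,S3,S4,S5,S6}. Unreachable: {S0,S1,S7} — drop them.
Initial partition by acceptance: {S2,S3,S4,S5} | {S6}.
Refine {S2,S3,S4,S5} on symbol x: members go to different blocks, giving {S2,S3,S5} and {S4}.
On input y, block {S2,S3,S5} splits into {S3,S5} and {S2}.
Refine {S3,S5} on symbol y: members go to different blocks, giving {S3} and {S5}.
The partition is now stable with 5 blocks: {S3} | {S6} | {S4} | {S2} | {S5}.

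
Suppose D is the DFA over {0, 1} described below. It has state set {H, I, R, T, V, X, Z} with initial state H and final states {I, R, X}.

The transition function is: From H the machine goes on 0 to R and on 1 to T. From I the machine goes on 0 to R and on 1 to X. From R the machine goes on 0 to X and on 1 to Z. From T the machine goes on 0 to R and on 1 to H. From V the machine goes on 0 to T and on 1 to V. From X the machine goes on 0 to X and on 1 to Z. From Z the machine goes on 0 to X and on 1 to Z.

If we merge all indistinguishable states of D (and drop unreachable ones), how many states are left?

2

States {I,V} cannot be reached from the start state, so discard them.
Initial partition by acceptance: {R,X} | {H,T,Z}.
Stable partition: {R,X} | {H,T,Z} — 2 equivalence classes.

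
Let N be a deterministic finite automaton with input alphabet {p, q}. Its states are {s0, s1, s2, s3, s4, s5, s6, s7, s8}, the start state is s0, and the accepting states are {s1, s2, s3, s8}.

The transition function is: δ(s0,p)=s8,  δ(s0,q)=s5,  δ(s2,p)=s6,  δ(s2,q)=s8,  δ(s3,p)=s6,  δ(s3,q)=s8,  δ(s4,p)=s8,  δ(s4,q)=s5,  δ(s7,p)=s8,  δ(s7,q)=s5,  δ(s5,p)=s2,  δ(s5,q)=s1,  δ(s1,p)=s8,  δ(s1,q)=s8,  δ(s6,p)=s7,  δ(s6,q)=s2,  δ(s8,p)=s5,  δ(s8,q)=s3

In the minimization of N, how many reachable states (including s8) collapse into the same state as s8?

1

First remove the unreachable states {s4}; 8 states remain.
Initial partition by acceptance: {s1,s2,s3,s8} | {s0,s5,s6,s7}.
Refine {s1,s2,s3,s8} on symbol p: members go to different blocks, giving {s2,s3,s8} and {s1}.
Refine {s0,s5,s6,s7} on symbol p: members go to different blocks, giving {s0,s5,s7} and {s6}.
On input p, block {s2,s3,s8} splits into {s2,s3} and {s8}.
Refine {s0,s5,s7} on symbol p: members go to different blocks, giving {s0,s7} and {s5}.
The partition is now stable with 6 blocks: {s2,s3} | {s0,s7} | {s1} | {s6} | {s8} | {s5}.
The equivalence class containing s8 is {s8}, of size 1.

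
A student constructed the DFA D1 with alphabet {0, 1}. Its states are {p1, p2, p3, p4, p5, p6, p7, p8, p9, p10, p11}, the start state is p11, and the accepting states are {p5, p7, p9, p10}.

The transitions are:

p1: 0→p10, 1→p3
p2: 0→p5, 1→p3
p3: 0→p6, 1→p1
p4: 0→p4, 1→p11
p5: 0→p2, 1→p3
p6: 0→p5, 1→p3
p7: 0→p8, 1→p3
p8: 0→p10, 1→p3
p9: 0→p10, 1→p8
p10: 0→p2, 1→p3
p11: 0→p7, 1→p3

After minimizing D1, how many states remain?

3

States {p4,p9} cannot be reached from the start state, so discard them.
P0 = {p5,p7,p10} | {p1,p2,p3,p6,p8,p11}.
Refine {p1,p2,p3,p6,p8,p11} on symbol 0: members go to different blocks, giving {p1,p2,p6,p8,p11} and {p3}.
The partition is now stable with 3 blocks: {p5,p7,p10} | {p1,p2,p6,p8,p11} | {p3}.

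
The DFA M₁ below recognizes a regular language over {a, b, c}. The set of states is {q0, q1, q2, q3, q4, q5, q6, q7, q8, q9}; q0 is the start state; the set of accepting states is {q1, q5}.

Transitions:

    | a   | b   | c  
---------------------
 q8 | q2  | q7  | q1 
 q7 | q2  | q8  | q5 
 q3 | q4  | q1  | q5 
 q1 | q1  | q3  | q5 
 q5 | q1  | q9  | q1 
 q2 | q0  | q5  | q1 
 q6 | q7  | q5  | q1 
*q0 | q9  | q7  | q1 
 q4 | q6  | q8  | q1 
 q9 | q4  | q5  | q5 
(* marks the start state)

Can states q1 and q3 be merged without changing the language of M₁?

Every state is reachable, so we keep all 10.
Initial partition by acceptance: {q1,q5} | {q0,q2,q3,q4,q6,q7,q8,q9}.
On input b, block {q0,q2,q3,q4,q6,q7,q8,q9} splits into {q0,q4,q7,q8} and {q2,q3,q6,q9}.
Stable partition: {q1,q5} | {q0,q4,q7,q8} | {q2,q3,q6,q9} — 3 equivalence classes.
q1 and q3 end up in different blocks, so they are distinguishable. For instance, the string 'ε' is accepted from only q1.

No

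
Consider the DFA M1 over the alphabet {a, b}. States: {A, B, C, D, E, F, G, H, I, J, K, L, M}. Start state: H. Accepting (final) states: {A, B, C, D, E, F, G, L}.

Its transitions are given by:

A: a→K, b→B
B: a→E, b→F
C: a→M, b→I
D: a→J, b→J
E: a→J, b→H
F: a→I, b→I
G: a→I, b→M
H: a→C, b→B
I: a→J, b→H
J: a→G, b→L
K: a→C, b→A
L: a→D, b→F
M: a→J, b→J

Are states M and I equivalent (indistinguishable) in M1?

States {A,K} cannot be reached from the start state, so discard them.
Initial partition by acceptance: {B,C,D,E,F,G,L} | {H,I,J,M}.
On input a, block {B,C,D,E,F,G,L} splits into {C,D,E,F,G} and {B,L}.
Split {H,I,J,M} by δ(·,a) → {H,J} and {I,M}.
Refine {C,D,E,F,G} on symbol a: members go to different blocks, giving {C,F,G} and {D,E}.
Stable partition: {C,F,G} | {H,J} | {B,L} | {I,M} | {D,E} — 5 equivalence classes.
M and I lie in the same block of the stable partition, so they are equivalent — no string distinguishes them.

Yes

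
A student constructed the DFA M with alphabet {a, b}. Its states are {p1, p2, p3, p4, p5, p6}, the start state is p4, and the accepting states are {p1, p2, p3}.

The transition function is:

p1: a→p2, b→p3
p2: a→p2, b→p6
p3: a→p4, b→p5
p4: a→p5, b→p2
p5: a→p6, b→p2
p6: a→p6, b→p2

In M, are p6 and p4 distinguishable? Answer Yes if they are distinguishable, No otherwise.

Reachable states from the start: {p2,p4,p5,p6}. Unreachable: {p1,p3} — drop them.
P0 = {p2} | {p4,p5,p6}.
The partition is now stable with 2 blocks: {p2} | {p4,p5,p6}.
p6 and p4 lie in the same block of the stable partition, so they are equivalent — no string distinguishes them.

No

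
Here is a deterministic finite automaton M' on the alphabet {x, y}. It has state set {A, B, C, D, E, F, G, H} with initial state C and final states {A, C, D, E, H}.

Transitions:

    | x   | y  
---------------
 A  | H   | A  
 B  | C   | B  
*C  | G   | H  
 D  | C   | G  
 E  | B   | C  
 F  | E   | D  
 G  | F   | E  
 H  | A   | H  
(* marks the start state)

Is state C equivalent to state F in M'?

All states are reachable from the start state.
P0 = {A,C,D,E,H} | {B,F,G}.
Split {A,C,D,E,H} by δ(·,x) → {A,D,H} and {C,E}.
Refine {A,D,H} on symbol x: members go to different blocks, giving {A,H} and {D}.
Split {B,F,G} by δ(·,x) → {B,F} and {G}.
On input y, block {B,F} splits into {B} and {F}.
Refine {C,E} on symbol x: members go to different blocks, giving {C} and {E}.
The partition is now stable with 7 blocks: {A,H} | {B} | {C} | {D} | {G} | {F} | {E}.
C and F end up in different blocks, so they are distinguishable. For instance, the string 'ε' is accepted from only C.

No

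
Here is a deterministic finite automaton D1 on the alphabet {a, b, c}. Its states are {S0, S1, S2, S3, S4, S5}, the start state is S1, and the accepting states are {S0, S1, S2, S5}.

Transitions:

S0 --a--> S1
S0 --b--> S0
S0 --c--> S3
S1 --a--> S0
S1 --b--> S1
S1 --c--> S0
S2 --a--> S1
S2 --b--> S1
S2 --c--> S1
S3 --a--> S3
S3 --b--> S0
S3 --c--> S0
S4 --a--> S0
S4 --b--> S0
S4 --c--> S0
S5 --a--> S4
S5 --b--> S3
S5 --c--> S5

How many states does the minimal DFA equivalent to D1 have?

States {S2,S4,S5} cannot be reached from the start state, so discard them.
Initial partition by acceptance: {S0,S1} | {S3}.
On input c, block {S0,S1} splits into {S0} and {S1}.
No further refinement is possible. Final partition (3 blocks): {S0} | {S3} | {S1}.

3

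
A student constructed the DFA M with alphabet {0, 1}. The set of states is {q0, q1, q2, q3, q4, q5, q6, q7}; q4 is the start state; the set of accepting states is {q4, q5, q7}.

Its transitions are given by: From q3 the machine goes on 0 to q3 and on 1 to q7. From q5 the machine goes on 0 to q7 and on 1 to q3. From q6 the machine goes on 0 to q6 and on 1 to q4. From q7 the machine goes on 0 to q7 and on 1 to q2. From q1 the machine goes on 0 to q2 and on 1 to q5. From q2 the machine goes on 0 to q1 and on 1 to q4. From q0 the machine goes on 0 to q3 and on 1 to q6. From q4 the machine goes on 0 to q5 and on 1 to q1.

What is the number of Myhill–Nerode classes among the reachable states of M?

2

First remove the unreachable states {q0,q6}; 6 states remain.
P0 = {q4,q5,q7} | {q1,q2,q3}.
Stable partition: {q4,q5,q7} | {q1,q2,q3} — 2 equivalence classes.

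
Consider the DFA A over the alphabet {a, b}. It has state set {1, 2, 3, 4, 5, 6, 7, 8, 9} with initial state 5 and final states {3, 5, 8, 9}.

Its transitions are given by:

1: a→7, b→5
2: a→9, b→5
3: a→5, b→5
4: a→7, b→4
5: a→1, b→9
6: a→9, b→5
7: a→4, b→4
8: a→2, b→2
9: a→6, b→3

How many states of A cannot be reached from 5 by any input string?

BFS from 5 reaches {1, 3, 4, 5, 6, 7, 9}; the 2 state(s) 2, 8 are never visited.

2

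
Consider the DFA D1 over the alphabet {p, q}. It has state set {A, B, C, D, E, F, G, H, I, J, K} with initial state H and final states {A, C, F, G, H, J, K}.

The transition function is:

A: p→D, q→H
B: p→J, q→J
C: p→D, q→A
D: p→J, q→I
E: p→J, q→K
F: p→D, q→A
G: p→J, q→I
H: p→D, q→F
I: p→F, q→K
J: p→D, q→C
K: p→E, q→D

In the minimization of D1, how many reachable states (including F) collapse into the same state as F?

5

Reachable states from the start: {A,C,D,E,F,H,I,J,K}. Unreachable: {B,G} — drop them.
Start with accepting vs non-accepting: {A,C,F,H,J,K} | {D,E,I}.
Refine {A,C,F,H,J,K} on symbol q: members go to different blocks, giving {A,C,F,H,J} and {K}.
Refine {D,E,I} on symbol q: members go to different blocks, giving {E,I} and {D}.
Stable partition: {A,C,F,H,J} | {E,I} | {K} | {D} — 4 equivalence classes.
State F belongs to the block {A,C,F,H,J}, which has 5 states.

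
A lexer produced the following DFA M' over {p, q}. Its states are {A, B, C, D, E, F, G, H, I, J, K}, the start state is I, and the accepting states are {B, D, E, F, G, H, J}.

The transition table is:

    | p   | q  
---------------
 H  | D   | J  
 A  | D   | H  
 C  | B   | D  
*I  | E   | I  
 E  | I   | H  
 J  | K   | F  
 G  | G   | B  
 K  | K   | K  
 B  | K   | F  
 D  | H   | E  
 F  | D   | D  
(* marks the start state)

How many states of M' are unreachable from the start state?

No path from I leads to A, B, C, G; the other 7 states are all reachable.

4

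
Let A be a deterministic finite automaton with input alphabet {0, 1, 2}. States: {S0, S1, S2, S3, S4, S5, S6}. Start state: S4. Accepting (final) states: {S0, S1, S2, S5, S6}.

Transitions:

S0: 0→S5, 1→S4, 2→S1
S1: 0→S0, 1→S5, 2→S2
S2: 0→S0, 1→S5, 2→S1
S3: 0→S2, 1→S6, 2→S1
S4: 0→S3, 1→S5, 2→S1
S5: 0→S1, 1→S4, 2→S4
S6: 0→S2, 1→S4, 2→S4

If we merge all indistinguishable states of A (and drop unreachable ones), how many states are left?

All states are reachable from the start state.
Initial partition by acceptance: {S0,S1,S2,S5,S6} | {S3,S4}.
On input 1, block {S0,S1,S2,S5,S6} splits into {S0,S5,S6} and {S1,S2}.
Split {S0,S5,S6} by δ(·,0) → {S5,S6} and {S0}.
Refine {S3,S4} on symbol 0: members go to different blocks, giving {S3} and {S4}.
No further refinement is possible. Final partition (5 blocks): {S5,S6} | {S3} | {S1,S2} | {S0} | {S4}.

5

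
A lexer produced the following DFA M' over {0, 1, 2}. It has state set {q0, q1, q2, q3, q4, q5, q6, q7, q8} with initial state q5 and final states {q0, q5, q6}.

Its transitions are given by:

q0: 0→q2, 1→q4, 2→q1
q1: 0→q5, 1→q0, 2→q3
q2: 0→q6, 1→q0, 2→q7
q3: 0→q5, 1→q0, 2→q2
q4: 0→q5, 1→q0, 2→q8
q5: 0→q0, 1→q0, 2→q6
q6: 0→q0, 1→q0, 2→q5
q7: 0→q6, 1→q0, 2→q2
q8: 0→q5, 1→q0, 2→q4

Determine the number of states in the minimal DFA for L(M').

Every state is reachable, so we keep all 9.
P0 = {q0,q5,q6} | {q1,q2,q3,q4,q7,q8}.
Refine {q0,q5,q6} on symbol 0: members go to different blocks, giving {q5,q6} and {q0}.
The partition is now stable with 3 blocks: {q5,q6} | {q1,q2,q3,q4,q7,q8} | {q0}.

3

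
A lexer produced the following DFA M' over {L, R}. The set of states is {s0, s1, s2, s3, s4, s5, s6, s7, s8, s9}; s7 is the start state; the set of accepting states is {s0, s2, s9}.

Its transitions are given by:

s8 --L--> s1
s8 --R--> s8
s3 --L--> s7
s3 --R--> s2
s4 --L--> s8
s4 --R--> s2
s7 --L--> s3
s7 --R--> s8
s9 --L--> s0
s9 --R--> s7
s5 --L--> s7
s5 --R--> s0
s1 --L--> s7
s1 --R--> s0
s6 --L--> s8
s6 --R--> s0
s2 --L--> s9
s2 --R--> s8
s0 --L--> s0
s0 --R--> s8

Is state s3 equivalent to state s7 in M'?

First remove the unreachable states {s4,s5,s6}; 7 states remain.
P0 = {s0,s2,s9} | {s1,s3,s7,s8}.
Split {s1,s3,s7,s8} by δ(·,R) → {s1,s3} and {s7,s8}.
No further refinement is possible. Final partition (3 blocks): {s0,s2,s9} | {s1,s3} | {s7,s8}.
s3 and s7 end up in different blocks, so they are distinguishable. For instance, the string 'R' is accepted from only s3.

No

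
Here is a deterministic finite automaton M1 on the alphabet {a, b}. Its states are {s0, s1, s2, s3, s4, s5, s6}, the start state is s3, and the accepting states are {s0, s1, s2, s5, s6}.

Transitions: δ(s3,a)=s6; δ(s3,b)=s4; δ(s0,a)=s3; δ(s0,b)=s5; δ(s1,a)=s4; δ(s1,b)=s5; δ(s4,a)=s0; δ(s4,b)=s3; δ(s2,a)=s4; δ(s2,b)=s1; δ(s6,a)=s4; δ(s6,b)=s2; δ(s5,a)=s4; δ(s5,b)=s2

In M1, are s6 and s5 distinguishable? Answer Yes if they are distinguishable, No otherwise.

No

Initial partition by acceptance: {s0,s1,s2,s5,s6} | {s3,s4}.
No further refinement is possible. Final partition (2 blocks): {s0,s1,s2,s5,s6} | {s3,s4}.
s6 and s5 lie in the same block of the stable partition, so they are equivalent — no string distinguishes them.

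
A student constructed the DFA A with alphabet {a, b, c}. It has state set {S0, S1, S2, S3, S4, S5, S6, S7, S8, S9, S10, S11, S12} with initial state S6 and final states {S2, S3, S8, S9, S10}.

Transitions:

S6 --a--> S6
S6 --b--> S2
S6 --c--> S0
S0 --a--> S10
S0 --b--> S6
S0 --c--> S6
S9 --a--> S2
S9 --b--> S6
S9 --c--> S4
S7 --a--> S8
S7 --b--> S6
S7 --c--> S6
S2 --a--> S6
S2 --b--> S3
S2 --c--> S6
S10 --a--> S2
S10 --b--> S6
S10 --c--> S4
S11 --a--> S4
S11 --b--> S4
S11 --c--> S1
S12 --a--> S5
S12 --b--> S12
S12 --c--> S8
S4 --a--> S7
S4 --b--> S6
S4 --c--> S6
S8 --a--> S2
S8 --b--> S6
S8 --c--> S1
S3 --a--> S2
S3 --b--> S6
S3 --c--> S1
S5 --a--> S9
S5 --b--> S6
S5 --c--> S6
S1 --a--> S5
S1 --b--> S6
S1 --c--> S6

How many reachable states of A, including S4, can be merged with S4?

2

First remove the unreachable states {S11,S12}; 11 states remain.
Start with accepting vs non-accepting: {S2,S3,S8,S9,S10} | {S0,S1,S4,S5,S6,S7}.
Refine {S2,S3,S8,S9,S10} on symbol a: members go to different blocks, giving {S3,S8,S9,S10} and {S2}.
Split {S0,S1,S4,S5,S6,S7} by δ(·,a) → {S0,S5,S7} and {S1,S4,S6}.
Refine {S1,S4,S6} on symbol a: members go to different blocks, giving {S1,S4} and {S6}.
Stable partition: {S3,S8,S9,S10} | {S0,S5,S7} | {S2} | {S1,S4} | {S6} — 5 equivalence classes.
State S4 belongs to the block {S1,S4}, which has 2 states.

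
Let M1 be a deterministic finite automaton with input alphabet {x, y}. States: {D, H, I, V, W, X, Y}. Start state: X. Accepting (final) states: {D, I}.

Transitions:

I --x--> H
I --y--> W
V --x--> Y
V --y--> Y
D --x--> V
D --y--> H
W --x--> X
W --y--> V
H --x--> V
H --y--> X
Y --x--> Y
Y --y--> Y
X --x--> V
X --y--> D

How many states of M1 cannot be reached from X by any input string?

BFS from X reaches {D, H, V, X, Y}; the 2 state(s) I, W are never visited.

2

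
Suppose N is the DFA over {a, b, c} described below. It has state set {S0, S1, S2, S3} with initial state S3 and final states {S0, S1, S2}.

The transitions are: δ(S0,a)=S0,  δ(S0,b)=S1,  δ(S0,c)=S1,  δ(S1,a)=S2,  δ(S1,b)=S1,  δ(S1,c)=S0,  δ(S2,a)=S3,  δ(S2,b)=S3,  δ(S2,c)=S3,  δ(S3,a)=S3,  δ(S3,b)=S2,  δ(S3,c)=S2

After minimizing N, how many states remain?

Reachable states from the start: {S2,S3}. Unreachable: {S0,S1} — drop them.
P0 = {S2} | {S3}.
No further refinement is possible. Final partition (2 blocks): {S2} | {S3}.

2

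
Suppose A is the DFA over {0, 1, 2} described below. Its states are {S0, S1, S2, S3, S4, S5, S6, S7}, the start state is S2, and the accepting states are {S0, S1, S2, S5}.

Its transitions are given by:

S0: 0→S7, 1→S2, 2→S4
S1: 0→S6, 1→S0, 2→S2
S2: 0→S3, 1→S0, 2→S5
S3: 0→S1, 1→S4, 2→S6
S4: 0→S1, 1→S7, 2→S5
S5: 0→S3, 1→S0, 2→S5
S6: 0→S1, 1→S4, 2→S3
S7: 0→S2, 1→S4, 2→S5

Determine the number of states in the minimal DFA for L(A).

Every state is reachable, so we keep all 8.
Initial partition by acceptance: {S0,S1,S2,S5} | {S3,S4,S6,S7}.
Refine {S0,S1,S2,S5} on symbol 2: members go to different blocks, giving {S1,S2,S5} and {S0}.
On input 2, block {S3,S4,S6,S7} splits into {S3,S6} and {S4,S7}.
The partition is now stable with 4 blocks: {S1,S2,S5} | {S3,S6} | {S0} | {S4,S7}.

4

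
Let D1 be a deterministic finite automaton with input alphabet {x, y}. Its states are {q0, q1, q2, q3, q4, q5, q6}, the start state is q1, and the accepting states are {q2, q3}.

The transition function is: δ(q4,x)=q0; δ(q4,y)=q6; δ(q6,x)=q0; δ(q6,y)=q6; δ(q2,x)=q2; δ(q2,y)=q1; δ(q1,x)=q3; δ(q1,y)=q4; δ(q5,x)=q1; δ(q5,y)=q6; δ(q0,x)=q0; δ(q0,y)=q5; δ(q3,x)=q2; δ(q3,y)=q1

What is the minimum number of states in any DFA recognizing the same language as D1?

Every state is reachable, so we keep all 7.
Initial partition by acceptance: {q2,q3} | {q0,q1,q4,q5,q6}.
On input x, block {q0,q1,q4,q5,q6} splits into {q0,q4,q5,q6} and {q1}.
On input x, block {q0,q4,q5,q6} splits into {q0,q4,q6} and {q5}.
Refine {q0,q4,q6} on symbol y: members go to different blocks, giving {q4,q6} and {q0}.
Stable partition: {q2,q3} | {q4,q6} | {q1} | {q5} | {q0} — 5 equivalence classes.

5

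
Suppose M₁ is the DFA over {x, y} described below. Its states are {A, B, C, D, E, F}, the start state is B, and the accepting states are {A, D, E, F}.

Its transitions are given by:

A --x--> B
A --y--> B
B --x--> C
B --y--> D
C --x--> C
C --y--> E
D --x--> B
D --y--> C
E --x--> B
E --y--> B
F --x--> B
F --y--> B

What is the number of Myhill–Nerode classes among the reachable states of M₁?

2

First remove the unreachable states {A,F}; 4 states remain.
P0 = {D,E} | {B,C}.
Stable partition: {D,E} | {B,C} — 2 equivalence classes.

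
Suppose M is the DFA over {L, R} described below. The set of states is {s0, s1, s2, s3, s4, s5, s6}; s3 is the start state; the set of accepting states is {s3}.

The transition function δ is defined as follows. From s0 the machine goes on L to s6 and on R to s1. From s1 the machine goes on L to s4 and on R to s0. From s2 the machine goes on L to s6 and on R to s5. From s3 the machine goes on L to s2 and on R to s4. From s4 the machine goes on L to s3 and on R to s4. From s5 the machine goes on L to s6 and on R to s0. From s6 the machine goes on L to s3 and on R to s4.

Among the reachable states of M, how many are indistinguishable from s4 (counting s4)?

All states are reachable from the start state.
Initial partition by acceptance: {s3} | {s0,s1,s2,s4,s5,s6}.
Refine {s0,s1,s2,s4,s5,s6} on symbol L: members go to different blocks, giving {s0,s1,s2,s5} and {s4,s6}.
No further refinement is possible. Final partition (3 blocks): {s3} | {s0,s1,s2,s5} | {s4,s6}.
The equivalence class containing s4 is {s4,s6}, of size 2.

2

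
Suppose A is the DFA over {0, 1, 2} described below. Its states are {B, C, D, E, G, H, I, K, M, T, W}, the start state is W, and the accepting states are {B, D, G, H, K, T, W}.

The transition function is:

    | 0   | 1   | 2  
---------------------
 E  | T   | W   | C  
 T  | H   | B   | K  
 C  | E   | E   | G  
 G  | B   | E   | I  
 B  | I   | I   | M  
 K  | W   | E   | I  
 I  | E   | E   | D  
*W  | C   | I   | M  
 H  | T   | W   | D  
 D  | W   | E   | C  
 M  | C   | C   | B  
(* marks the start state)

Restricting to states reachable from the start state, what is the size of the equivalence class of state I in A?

2

All states are reachable from the start state.
Initial partition by acceptance: {B,D,G,H,K,T,W} | {C,E,I,M}.
On input 0, block {B,D,G,H,K,T,W} splits into {D,G,H,K,T} and {B,W}.
Refine {D,G,H,K,T} on symbol 0: members go to different blocks, giving {D,G,K} and {H,T}.
Split {C,E,I,M} by δ(·,0) → {C,I,M} and {E}.
Refine {C,I,M} on symbol 0: members go to different blocks, giving {C,I} and {M}.
The partition is now stable with 6 blocks: {D,G,K} | {C,I} | {B,W} | {H,T} | {E} | {M}.
The equivalence class containing I is {C,I}, of size 2.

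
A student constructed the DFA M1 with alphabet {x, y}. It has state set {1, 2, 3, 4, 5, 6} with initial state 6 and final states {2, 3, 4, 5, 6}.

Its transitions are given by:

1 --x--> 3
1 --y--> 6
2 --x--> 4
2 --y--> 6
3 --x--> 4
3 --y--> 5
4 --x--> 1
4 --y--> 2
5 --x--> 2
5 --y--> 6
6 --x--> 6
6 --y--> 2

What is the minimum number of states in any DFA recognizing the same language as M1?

6

All states are reachable from the start state.
P0 = {2,3,4,5,6} | {1}.
Refine {2,3,4,5,6} on symbol x: members go to different blocks, giving {2,3,5,6} and {4}.
On input x, block {2,3,5,6} splits into {2,3} and {5,6}.
On input x, block {5,6} splits into {5} and {6}.
Refine {2,3} on symbol y: members go to different blocks, giving {2} and {3}.
Stable partition: {2} | {1} | {4} | {5} | {6} | {3} — 6 equivalence classes.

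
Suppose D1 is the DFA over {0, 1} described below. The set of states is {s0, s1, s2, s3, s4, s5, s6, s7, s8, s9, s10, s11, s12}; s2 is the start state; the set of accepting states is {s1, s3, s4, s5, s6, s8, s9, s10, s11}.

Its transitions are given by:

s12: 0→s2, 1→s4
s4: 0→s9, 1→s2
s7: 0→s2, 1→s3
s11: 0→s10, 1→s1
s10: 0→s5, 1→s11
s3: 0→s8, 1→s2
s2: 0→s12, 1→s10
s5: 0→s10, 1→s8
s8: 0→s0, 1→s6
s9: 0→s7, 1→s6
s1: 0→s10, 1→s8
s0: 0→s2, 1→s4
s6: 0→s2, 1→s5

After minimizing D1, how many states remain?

Every state is reachable, so we keep all 13.
Start with accepting vs non-accepting: {s1,s3,s4,s5,s6,s8,s9,s10,s11} | {s0,s2,s7,s12}.
Split {s1,s3,s4,s5,s6,s8,s9,s10,s11} by δ(·,0) → {s1,s3,s4,s5,s10,s11} and {s6,s8,s9}.
Refine {s1,s3,s4,s5,s10,s11} on symbol 0: members go to different blocks, giving {s1,s5,s10,s11} and {s3,s4}.
On input 1, block {s1,s5,s10,s11} splits into {s1,s5} and {s10,s11}.
On input 1, block {s0,s2,s7,s12} splits into {s0,s7,s12} and {s2}.
Split {s6,s8,s9} by δ(·,0) → {s8,s9} and {s6}.
Split {s10,s11} by δ(·,0) → {s10} and {s11}.
Stable partition: {s1,s5} | {s0,s7,s12} | {s8,s9} | {s3,s4} | {s10} | {s2} | {s6} | {s11} — 8 equivalence classes.

8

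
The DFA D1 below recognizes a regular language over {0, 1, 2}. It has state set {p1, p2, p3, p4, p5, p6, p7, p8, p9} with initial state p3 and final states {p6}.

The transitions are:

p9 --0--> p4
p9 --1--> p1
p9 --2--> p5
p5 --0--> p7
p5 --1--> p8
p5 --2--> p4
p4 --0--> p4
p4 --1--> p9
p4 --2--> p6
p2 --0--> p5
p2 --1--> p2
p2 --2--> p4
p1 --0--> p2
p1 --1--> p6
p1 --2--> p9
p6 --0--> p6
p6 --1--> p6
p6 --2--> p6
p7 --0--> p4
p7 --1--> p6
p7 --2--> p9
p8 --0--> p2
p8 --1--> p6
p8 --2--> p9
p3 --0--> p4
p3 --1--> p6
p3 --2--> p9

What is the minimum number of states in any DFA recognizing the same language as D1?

P0 = {p6} | {p1,p2,p3,p4,p5,p7,p8,p9}.
Refine {p1,p2,p3,p4,p5,p7,p8,p9} on symbol 1: members go to different blocks, giving {p1,p3,p7,p8} and {p2,p4,p5,p9}.
Split {p2,p4,p5,p9} by δ(·,0) → {p2,p4,p9} and {p5}.
Split {p2,p4,p9} by δ(·,0) → {p4,p9} and {p2}.
On input 0, block {p1,p3,p7,p8} splits into {p1,p8} and {p3,p7}.
Refine {p4,p9} on symbol 1: members go to different blocks, giving {p4} and {p9}.
The partition is now stable with 7 blocks: {p6} | {p1,p8} | {p4} | {p5} | {p2} | {p3,p7} | {p9}.

7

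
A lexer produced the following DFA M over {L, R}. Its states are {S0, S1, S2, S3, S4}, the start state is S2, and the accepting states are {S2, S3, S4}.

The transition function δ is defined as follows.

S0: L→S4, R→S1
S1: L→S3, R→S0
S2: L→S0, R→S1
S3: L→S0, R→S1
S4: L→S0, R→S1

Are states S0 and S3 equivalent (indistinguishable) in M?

No

All states are reachable from the start state.
P0 = {S2,S3,S4} | {S0,S1}.
The partition is now stable with 2 blocks: {S2,S3,S4} | {S0,S1}.
S0 and S3 end up in different blocks, so they are distinguishable. For instance, the string 'ε' is accepted from only S3.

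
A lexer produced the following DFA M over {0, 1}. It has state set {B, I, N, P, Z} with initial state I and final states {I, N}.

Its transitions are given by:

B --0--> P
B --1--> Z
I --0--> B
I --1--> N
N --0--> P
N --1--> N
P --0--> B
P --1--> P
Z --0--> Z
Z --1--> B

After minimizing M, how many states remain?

All states are reachable from the start state.
Initial partition by acceptance: {I,N} | {B,P,Z}.
Stable partition: {I,N} | {B,P,Z} — 2 equivalence classes.

2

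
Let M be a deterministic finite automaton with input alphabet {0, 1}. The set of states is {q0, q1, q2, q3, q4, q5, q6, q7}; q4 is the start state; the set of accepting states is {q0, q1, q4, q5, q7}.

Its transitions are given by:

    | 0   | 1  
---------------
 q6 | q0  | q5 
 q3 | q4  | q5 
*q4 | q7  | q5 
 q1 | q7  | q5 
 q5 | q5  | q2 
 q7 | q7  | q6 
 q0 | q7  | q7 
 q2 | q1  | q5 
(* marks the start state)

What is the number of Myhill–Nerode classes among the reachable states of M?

First remove the unreachable states {q3}; 7 states remain.
P0 = {q0,q1,q4,q5,q7} | {q2,q6}.
Split {q0,q1,q4,q5,q7} by δ(·,1) → {q0,q1,q4} and {q5,q7}.
Stable partition: {q0,q1,q4} | {q2,q6} | {q5,q7} — 3 equivalence classes.

3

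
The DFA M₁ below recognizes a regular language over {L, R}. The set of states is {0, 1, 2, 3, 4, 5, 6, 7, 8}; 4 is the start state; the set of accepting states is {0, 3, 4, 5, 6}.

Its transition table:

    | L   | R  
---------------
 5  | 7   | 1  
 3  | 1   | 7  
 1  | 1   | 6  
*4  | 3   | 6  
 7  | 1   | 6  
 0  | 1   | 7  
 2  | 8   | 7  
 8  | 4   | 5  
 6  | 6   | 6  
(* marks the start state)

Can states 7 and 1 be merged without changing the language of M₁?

Reachable states from the start: {1,3,4,6,7}. Unreachable: {0,2,5,8} — drop them.
Start with accepting vs non-accepting: {3,4,6} | {1,7}.
On input L, block {3,4,6} splits into {4,6} and {3}.
On input L, block {4,6} splits into {4} and {6}.
Stable partition: {4} | {1,7} | {3} | {6} — 4 equivalence classes.
7 and 1 lie in the same block of the stable partition, so they are equivalent — no string distinguishes them.

Yes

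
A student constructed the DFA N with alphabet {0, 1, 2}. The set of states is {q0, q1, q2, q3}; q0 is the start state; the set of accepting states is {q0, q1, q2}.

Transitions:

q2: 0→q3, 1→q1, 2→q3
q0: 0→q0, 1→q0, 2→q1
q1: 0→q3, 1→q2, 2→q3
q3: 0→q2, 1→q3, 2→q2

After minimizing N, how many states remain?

3

All states are reachable from the start state.
Initial partition by acceptance: {q0,q1,q2} | {q3}.
Refine {q0,q1,q2} on symbol 0: members go to different blocks, giving {q1,q2} and {q0}.
No further refinement is possible. Final partition (3 blocks): {q1,q2} | {q3} | {q0}.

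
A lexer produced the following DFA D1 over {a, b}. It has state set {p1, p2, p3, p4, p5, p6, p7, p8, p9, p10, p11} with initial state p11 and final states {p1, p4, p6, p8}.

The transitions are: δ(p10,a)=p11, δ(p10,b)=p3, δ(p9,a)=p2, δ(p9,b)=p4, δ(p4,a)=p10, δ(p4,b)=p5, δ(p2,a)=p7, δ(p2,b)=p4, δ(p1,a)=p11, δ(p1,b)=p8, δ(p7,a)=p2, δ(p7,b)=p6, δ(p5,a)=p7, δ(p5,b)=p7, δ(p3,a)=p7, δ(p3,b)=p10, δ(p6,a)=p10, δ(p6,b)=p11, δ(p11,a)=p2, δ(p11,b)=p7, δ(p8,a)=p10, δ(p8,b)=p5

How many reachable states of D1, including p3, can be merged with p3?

First remove the unreachable states {p1,p8,p9}; 8 states remain.
Start with accepting vs non-accepting: {p4,p6} | {p2,p3,p5,p7,p10,p11}.
Split {p2,p3,p5,p7,p10,p11} by δ(·,b) → {p3,p5,p10,p11} and {p2,p7}.
Refine {p3,p5,p10,p11} on symbol a: members go to different blocks, giving {p3,p5,p11} and {p10}.
Refine {p3,p5,p11} on symbol b: members go to different blocks, giving {p5,p11} and {p3}.
Stable partition: {p4,p6} | {p5,p11} | {p2,p7} | {p10} | {p3} — 5 equivalence classes.
The equivalence class containing p3 is {p3}, of size 1.

1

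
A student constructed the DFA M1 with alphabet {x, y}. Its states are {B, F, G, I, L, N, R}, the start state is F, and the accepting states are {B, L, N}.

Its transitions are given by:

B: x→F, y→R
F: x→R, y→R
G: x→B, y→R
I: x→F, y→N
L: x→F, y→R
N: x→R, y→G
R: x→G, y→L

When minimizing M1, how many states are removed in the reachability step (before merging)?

No path from F leads to I, N; the other 5 states are all reachable.

2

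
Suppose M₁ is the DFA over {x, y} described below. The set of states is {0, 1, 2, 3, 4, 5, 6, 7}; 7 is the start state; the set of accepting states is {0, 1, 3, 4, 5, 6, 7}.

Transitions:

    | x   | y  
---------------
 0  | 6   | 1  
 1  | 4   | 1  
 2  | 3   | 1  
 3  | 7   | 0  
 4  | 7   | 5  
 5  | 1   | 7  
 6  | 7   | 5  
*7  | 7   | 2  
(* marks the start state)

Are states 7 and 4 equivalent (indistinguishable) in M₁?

Initial partition by acceptance: {0,1,3,4,5,6,7} | {2}.
On input y, block {0,1,3,4,5,6,7} splits into {0,1,3,4,5,6} and {7}.
On input x, block {0,1,3,4,5,6} splits into {0,1,5} and {3,4,6}.
Refine {0,1,5} on symbol x: members go to different blocks, giving {0,1} and {5}.
Refine {3,4,6} on symbol y: members go to different blocks, giving {4,6} and {3}.
Stable partition: {0,1} | {2} | {7} | {4,6} | {5} | {3} — 6 equivalence classes.
7 and 4 end up in different blocks, so they are distinguishable. For instance, the string 'y' is accepted from only 4.

No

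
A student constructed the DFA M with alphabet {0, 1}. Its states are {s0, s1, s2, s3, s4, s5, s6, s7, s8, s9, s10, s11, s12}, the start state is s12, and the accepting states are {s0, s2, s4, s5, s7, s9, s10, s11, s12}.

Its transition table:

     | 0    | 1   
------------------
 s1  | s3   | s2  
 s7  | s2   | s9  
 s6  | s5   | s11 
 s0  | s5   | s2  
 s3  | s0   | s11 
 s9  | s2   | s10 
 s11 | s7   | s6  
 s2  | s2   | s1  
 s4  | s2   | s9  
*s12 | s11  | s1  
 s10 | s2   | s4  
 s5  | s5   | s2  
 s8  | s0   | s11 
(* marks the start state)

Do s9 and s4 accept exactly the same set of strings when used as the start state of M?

First remove the unreachable states {s8}; 12 states remain.
Initial partition by acceptance: {s0,s2,s4,s5,s7,s9,s10,s11,s12} | {s1,s3,s6}.
Split {s0,s2,s4,s5,s7,s9,s10,s11,s12} by δ(·,1) → {s0,s4,s5,s7,s9,s10} and {s2,s11,s12}.
On input 0, block {s0,s4,s5,s7,s9,s10} splits into {s4,s7,s9,s10} and {s0,s5}.
On input 0, block {s1,s3,s6} splits into {s3,s6} and {s1}.
On input 0, block {s2,s11,s12} splits into {s2,s12} and {s11}.
Refine {s2,s12} on symbol 0: members go to different blocks, giving {s2} and {s12}.
The partition is now stable with 7 blocks: {s4,s7,s9,s10} | {s3,s6} | {s2} | {s0,s5} | {s1} | {s11} | {s12}.
s9 and s4 lie in the same block of the stable partition, so they are equivalent — no string distinguishes them.

Yes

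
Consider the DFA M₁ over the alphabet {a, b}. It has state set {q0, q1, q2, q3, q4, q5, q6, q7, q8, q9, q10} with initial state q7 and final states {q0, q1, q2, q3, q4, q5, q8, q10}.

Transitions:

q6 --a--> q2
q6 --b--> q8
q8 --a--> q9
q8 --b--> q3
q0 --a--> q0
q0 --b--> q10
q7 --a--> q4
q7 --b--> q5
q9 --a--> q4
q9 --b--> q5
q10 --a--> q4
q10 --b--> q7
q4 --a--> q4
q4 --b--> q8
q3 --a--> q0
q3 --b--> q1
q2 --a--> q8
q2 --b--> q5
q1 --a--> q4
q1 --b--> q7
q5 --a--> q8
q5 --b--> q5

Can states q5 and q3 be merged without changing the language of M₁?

No

States {q2,q6} cannot be reached from the start state, so discard them.
P0 = {q0,q1,q3,q4,q5,q8,q10} | {q7,q9}.
Split {q0,q1,q3,q4,q5,q8,q10} by δ(·,a) → {q0,q1,q3,q4,q5,q10} and {q8}.
Refine {q0,q1,q3,q4,q5,q10} on symbol a: members go to different blocks, giving {q0,q1,q3,q4,q10} and {q5}.
On input b, block {q0,q1,q3,q4,q10} splits into {q0,q3} and {q1,q10} and {q4}.
The partition is now stable with 6 blocks: {q0,q3} | {q7,q9} | {q8} | {q5} | {q1,q10} | {q4}.
q5 and q3 end up in different blocks, so they are distinguishable. For instance, the string 'aa' is accepted from only q3.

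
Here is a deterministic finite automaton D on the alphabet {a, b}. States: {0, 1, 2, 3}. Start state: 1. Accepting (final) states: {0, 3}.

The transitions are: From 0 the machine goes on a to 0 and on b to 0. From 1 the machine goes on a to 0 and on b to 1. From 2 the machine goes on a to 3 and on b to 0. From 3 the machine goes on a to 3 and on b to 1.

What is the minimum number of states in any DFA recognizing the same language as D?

2

First remove the unreachable states {2,3}; 2 states remain.
P0 = {0} | {1}.
The partition is now stable with 2 blocks: {0} | {1}.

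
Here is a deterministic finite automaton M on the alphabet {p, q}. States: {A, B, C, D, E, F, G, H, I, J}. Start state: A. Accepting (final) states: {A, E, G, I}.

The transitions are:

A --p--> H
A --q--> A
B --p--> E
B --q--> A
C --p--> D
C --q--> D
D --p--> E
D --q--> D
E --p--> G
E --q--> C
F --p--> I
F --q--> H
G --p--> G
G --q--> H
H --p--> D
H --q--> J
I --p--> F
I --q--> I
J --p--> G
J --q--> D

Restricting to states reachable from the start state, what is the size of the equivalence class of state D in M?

States {B,F,I} cannot be reached from the start state, so discard them.
Initial partition by acceptance: {A,E,G} | {C,D,H,J}.
Refine {A,E,G} on symbol p: members go to different blocks, giving {E,G} and {A}.
Split {C,D,H,J} by δ(·,p) → {C,H} and {D,J}.
The partition is now stable with 4 blocks: {E,G} | {C,H} | {A} | {D,J}.
State D belongs to the block {D,J}, which has 2 states.

2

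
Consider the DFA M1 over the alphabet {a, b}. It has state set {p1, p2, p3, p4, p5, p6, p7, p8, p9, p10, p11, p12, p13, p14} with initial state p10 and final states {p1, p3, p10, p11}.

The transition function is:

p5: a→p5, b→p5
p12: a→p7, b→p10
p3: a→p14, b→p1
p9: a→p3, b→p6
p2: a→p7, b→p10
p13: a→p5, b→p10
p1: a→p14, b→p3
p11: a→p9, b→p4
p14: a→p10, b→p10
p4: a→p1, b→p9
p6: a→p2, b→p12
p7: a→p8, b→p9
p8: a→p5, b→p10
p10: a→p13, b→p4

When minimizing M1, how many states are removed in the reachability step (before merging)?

Starting at p10 and following transitions, the reachable set is {p1, p2, p3, p4, p5, p6, p7, p8, p9, p10, p12, p13, p14}. That leaves p11 unreachable — 1 in total.

1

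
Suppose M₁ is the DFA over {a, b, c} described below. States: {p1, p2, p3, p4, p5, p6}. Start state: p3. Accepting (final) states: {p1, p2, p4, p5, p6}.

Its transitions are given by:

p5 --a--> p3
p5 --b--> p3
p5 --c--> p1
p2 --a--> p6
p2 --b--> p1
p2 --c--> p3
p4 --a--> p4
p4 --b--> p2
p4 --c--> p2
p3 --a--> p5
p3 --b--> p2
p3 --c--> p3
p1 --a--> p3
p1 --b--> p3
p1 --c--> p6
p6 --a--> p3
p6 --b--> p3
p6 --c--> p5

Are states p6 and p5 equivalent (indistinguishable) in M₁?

First remove the unreachable states {p4}; 5 states remain.
P0 = {p1,p2,p5,p6} | {p3}.
On input a, block {p1,p2,p5,p6} splits into {p1,p5,p6} and {p2}.
Stable partition: {p1,p5,p6} | {p3} | {p2} — 3 equivalence classes.
p6 and p5 lie in the same block of the stable partition, so they are equivalent — no string distinguishes them.

Yes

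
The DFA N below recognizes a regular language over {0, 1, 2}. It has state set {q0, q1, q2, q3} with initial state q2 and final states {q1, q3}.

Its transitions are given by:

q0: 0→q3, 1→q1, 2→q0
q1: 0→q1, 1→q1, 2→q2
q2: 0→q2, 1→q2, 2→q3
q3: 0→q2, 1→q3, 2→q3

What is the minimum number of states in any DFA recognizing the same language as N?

2

First remove the unreachable states {q0,q1}; 2 states remain.
Initial partition by acceptance: {q3} | {q2}.
Stable partition: {q3} | {q2} — 2 equivalence classes.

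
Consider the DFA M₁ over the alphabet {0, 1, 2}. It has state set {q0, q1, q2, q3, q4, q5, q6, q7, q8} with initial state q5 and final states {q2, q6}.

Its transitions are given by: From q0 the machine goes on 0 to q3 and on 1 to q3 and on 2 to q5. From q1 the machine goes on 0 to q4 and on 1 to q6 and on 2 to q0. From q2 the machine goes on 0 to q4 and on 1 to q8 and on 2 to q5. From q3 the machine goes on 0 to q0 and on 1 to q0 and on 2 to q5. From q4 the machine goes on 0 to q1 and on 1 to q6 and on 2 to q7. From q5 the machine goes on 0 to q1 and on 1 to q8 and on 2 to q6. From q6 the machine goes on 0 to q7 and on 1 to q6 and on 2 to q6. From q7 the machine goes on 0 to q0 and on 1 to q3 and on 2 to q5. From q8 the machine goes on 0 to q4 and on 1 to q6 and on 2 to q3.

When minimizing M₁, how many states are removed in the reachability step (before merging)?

1

BFS from q5 reaches {q0, q1, q3, q4, q5, q6, q7, q8}; the 1 state(s) q2 are never visited.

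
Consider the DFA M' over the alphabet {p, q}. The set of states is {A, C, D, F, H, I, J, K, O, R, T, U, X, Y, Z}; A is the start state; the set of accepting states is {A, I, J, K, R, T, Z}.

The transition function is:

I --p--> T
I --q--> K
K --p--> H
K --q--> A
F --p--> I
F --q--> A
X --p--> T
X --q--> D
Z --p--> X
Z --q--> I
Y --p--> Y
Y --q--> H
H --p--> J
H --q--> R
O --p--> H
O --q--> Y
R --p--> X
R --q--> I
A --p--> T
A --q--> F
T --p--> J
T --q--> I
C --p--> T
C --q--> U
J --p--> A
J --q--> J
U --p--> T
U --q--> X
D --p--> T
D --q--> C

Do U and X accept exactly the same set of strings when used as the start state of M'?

Reachable states from the start: {A,C,D,F,H,I,J,K,R,T,U,X}. Unreachable: {O,Y,Z} — drop them.
P0 = {A,I,J,K,R,T} | {C,D,F,H,U,X}.
On input p, block {A,I,J,K,R,T} splits into {A,I,J,T} and {K,R}.
Refine {A,I,J,T} on symbol q: members go to different blocks, giving {J,T} and {I} and {A}.
Split {J,T} by δ(·,p) → {T} and {J}.
Refine {C,D,F,H,U,X} on symbol p: members go to different blocks, giving {C,D,U,X} and {F} and {H}.
Split {K,R} by δ(·,p) → {R} and {K}.
Stable partition: {T} | {C,D,U,X} | {R} | {I} | {A} | {J} | {F} | {H} | {K} — 9 equivalence classes.
U and X lie in the same block of the stable partition, so they are equivalent — no string distinguishes them.

Yes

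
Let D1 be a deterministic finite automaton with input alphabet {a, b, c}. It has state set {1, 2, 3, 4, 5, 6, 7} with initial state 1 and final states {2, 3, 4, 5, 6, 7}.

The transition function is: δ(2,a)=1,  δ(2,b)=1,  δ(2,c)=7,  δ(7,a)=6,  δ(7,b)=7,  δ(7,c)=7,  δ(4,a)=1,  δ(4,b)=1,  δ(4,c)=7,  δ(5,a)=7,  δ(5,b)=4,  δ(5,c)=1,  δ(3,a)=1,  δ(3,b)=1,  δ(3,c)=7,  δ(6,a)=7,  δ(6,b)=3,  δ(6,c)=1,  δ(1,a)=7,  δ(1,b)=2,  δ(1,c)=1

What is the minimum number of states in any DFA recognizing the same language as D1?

4

First remove the unreachable states {4,5}; 5 states remain.
Initial partition by acceptance: {2,3,6,7} | {1}.
On input a, block {2,3,6,7} splits into {2,3} and {6,7}.
Refine {6,7} on symbol b: members go to different blocks, giving {6} and {7}.
No further refinement is possible. Final partition (4 blocks): {2,3} | {1} | {6} | {7}.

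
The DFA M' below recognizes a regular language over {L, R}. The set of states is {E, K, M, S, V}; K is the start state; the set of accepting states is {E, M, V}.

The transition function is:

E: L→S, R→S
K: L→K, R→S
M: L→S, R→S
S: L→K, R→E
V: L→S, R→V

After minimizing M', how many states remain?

3

States {M,V} cannot be reached from the start state, so discard them.
Start with accepting vs non-accepting: {E} | {K,S}.
On input R, block {K,S} splits into {S} and {K}.
No further refinement is possible. Final partition (3 blocks): {E} | {S} | {K}.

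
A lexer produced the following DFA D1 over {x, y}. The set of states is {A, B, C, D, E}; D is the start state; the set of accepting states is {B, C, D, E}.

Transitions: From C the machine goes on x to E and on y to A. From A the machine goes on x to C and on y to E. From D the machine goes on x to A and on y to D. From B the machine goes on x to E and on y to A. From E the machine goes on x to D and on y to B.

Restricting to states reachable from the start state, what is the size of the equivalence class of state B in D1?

P0 = {B,C,D,E} | {A}.
On input x, block {B,C,D,E} splits into {B,C,E} and {D}.
On input x, block {B,C,E} splits into {B,C} and {E}.
The partition is now stable with 4 blocks: {B,C} | {A} | {D} | {E}.
State B belongs to the block {B,C}, which has 2 states.

2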